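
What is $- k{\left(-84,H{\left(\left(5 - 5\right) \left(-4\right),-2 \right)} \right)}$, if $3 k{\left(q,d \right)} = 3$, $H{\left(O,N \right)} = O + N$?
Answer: $-1$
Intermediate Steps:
$H{\left(O,N \right)} = N + O$
$k{\left(q,d \right)} = 1$ ($k{\left(q,d \right)} = \frac{1}{3} \cdot 3 = 1$)
$- k{\left(-84,H{\left(\left(5 - 5\right) \left(-4\right),-2 \right)} \right)} = \left(-1\right) 1 = -1$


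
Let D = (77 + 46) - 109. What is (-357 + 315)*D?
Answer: -588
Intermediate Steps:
D = 14 (D = 123 - 109 = 14)
(-357 + 315)*D = (-357 + 315)*14 = -42*14 = -588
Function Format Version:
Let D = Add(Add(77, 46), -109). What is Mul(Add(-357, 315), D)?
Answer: -588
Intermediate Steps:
D = 14 (D = Add(123, -109) = 14)
Mul(Add(-357, 315), D) = Mul(Add(-357, 315), 14) = Mul(-42, 14) = -588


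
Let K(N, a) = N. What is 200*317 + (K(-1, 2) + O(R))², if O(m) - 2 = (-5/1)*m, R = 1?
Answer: 63416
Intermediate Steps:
O(m) = 2 - 5*m (O(m) = 2 + (-5/1)*m = 2 + (-5*1)*m = 2 - 5*m)
200*317 + (K(-1, 2) + O(R))² = 200*317 + (-1 + (2 - 5*1))² = 63400 + (-1 + (2 - 5))² = 63400 + (-1 - 3)² = 63400 + (-4)² = 63400 + 16 = 63416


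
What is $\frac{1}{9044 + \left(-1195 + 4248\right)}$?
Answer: $\frac{1}{12097} \approx 8.2665 \cdot 10^{-5}$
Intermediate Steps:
$\frac{1}{9044 + \left(-1195 + 4248\right)} = \frac{1}{9044 + 3053} = \frac{1}{12097}$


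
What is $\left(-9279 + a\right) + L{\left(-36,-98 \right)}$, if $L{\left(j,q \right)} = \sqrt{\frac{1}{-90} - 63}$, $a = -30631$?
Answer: $-39910 + \frac{i \sqrt{56710}}{30} \approx -39910.0 + 7.938 i$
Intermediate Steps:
$L{\left(j,q \right)} = \frac{i \sqrt{56710}}{30}$ ($L{\left(j,q \right)} = \sqrt{- \frac{1}{90} - 63} = \sqrt{- \frac{5671}{90}} = \frac{i \sqrt{56710}}{30}$)
$\left(-9279 + a\right) + L{\left(-36,-98 \right)} = \left(-9279 - 30631\right) + \frac{i \sqrt{56710}}{30} = -39910 + \frac{i \sqrt{56710}}{30}$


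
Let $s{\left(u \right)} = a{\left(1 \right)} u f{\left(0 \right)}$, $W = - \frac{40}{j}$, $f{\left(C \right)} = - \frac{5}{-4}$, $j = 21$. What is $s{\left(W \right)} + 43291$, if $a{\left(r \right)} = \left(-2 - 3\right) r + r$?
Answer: $\frac{909311}{21} \approx 43301.0$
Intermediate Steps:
$a{\left(r \right)} = - 4 r$ ($a{\left(r \right)} = - 5 r + r = - 4 r$)
$f{\left(C \right)} = \frac{5}{4}$ ($f{\left(C \right)} = \left(-5\right) \left(- \frac{1}{4}\right) = \frac{5}{4}$)
$W = - \frac{40}{21} \approx -1.9048$
$s{\left(u \right)} = - 5 u$ ($s{\left(u \right)} = \left(-4\right) 1 u \frac{5}{4} = - 4 u \frac{5}{4} = - 5 u$)
$s{\left(W \right)} + 43291 = \left(-5\right) \left(- \frac{40}{21}\right) + 43291 = \frac{200}{21} + 43291 = \frac{909311}{21}$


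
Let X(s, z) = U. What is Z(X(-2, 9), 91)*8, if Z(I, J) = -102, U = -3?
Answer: -816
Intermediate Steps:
X(s, z) = -3
Z(X(-2, 9), 91)*8 = -102*8 = -816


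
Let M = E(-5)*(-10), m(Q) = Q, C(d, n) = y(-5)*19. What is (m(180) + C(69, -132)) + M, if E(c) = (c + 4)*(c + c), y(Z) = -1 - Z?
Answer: 156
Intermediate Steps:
C(d, n) = 76 (C(d, n) = (-1 - 1*(-5))*19 = (-1 + 5)*19 = 4*19 = 76)
E(c) = 2*c*(4 + c) (E(c) = (4 + c)*(2*c) = 2*c*(4 + c))
M = -100 (M = (2*(-5)*(4 - 5))*(-10) = (2*(-5)*(-1))*(-10) = 10*(-10) = -100)
(m(180) + C(69, -132)) + M = (180 + 76) - 100 = 256 - 100 = 156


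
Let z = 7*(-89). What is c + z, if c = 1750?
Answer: 1127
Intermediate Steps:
z = -623
c + z = 1750 - 623 = 1127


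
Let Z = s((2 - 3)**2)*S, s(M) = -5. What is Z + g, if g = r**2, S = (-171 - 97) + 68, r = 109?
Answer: 12881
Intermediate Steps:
S = -200 (S = -268 + 68 = -200)
Z = 1000 (Z = -5*(-200) = 1000)
g = 11881 (g = 109**2 = 11881)
Z + g = 1000 + 11881 = 12881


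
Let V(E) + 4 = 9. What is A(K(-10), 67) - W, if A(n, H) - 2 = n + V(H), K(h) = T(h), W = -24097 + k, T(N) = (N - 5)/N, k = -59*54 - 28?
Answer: 54639/2 ≈ 27320.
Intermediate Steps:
k = -3214 (k = -3186 - 28 = -3214)
V(E) = 5 (V(E) = -4 + 9 = 5)
T(N) = (-5 + N)/N
W = -27311 (W = -24097 - 3214 = -27311)
K(h) = (-5 + h)/h
A(n, H) = 7 + n (A(n, H) = 2 + (n + 5) = 2 + (5 + n) = 7 + n)
A(K(-10), 67) - W = (7 + (-5 - 10)/(-10)) - 1*(-27311) = (7 - ⅒*(-15)) + 27311 = (7 + 3/2) + 27311 = 17/2 + 27311 = 54639/2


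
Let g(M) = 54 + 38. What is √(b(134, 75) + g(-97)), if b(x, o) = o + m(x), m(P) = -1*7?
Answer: 4*√10 ≈ 12.649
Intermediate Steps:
m(P) = -7
g(M) = 92
b(x, o) = -7 + o (b(x, o) = o - 7 = -7 + o)
√(b(134, 75) + g(-97)) = √((-7 + 75) + 92) = √(68 + 92) = √160 = 4*√10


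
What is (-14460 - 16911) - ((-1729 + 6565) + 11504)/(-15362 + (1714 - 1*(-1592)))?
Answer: -94548109/3014 ≈ -31370.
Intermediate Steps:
(-14460 - 16911) - ((-1729 + 6565) + 11504)/(-15362 + (1714 - 1*(-1592))) = -31371 - (4836 + 11504)/(-15362 + (1714 + 1592)) = -31371 - 16340/(-15362 + 3306) = -31371 - 16340/(-12056) = -31371 - 16340*(-1)/12056 = -31371 - 1*(-4085/3014) = -31371 + 4085/3014 = -94548109/3014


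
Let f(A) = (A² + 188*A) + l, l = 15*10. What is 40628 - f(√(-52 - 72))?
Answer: 40602 - 376*I*√31 ≈ 40602.0 - 2093.5*I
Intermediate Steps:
l = 150
f(A) = 150 + A² + 188*A (f(A) = (A² + 188*A) + 150 = 150 + A² + 188*A)
40628 - f(√(-52 - 72)) = 40628 - (150 + (√(-52 - 72))² + 188*√(-52 - 72)) = 40628 - (150 + (√(-124))² + 188*√(-124)) = 40628 - (150 + (2*I*√31)² + 188*(2*I*√31)) = 40628 - (150 - 124 + 376*I*√31) = 40628 - (26 + 376*I*√31) = 40628 + (-26 - 376*I*√31) = 40602 - 376*I*√31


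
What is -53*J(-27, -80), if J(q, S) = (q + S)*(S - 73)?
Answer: -867663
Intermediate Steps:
J(q, S) = (-73 + S)*(S + q) (J(q, S) = (S + q)*(-73 + S) = (-73 + S)*(S + q))
-53*J(-27, -80) = -53*((-80)**2 - 73*(-80) - 73*(-27) - 80*(-27)) = -53*(6400 + 5840 + 1971 + 2160) = -53*16371 = -867663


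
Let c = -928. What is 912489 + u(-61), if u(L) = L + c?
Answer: 911500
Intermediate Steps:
u(L) = -928 + L (u(L) = L - 928 = -928 + L)
912489 + u(-61) = 912489 + (-928 - 61) = 912489 - 989 = 911500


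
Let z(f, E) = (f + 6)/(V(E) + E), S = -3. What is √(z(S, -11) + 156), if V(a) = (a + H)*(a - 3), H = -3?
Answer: 3*√593295/185 ≈ 12.491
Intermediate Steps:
V(a) = (-3 + a)² (V(a) = (a - 3)*(a - 3) = (-3 + a)*(-3 + a) = (-3 + a)²)
z(f, E) = (6 + f)/(9 + E² - 5*E) (z(f, E) = (f + 6)/((9 + E² - 6*E) + E) = (6 + f)/(9 + E² - 5*E))
√(z(S, -11) + 156) = √((6 - 3)/(9 + (-11)² - 5*(-11)) + 156) = √(3/(9 + 121 + 55) + 156) = √(3/185 + 156) = √(28863/185) = 3*√593295/185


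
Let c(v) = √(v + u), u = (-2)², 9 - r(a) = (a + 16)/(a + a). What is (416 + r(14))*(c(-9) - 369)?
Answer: -2190015/14 + 5935*I*√5/14 ≈ -1.5643e+5 + 947.93*I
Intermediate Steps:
r(a) = 9 - (16 + a)/(2*a) (r(a) = 9 - (a + 16)/(a + a) = 9 - (16 + a)/(2*a))
u = 4
c(v) = √(4 + v) (c(v) = √(v + 4) = √(4 + v))
(416 + r(14))*(c(-9) - 369) = (416 + (17/2 - 8/14))*(√(4 - 9) - 369) = (416 + (17/2 - 8*1/14))*(√(-5) - 369) = (416 + (17/2 - 4/7))*(I*√5 - 369) = (416 + 111/14)*(-369 + I*√5) = 5935*(-369 + I*√5)/14 = -2190015/14 + 5935*I*√5/14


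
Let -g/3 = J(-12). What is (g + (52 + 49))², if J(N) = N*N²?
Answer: 27931225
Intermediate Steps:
J(N) = N³
g = 5184 (g = -3*(-12)³ = -3*(-1728) = 5184)
(g + (52 + 49))² = (5184 + (52 + 49))² = (5184 + 101)² = 5285² = 27931225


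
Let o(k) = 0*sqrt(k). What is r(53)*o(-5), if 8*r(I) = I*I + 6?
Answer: 0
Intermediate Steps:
o(k) = 0
r(I) = 3/4 + I**2/8 (r(I) = (I*I + 6)/8 = (I**2 + 6)/8 = (6 + I**2)/8 = 3/4 + I**2/8)
r(53)*o(-5) = (3/4 + (1/8)*53**2)*0 = (3/4 + (1/8)*2809)*0 = (3/4 + 2809/8)*0 = (2815/8)*0 = 0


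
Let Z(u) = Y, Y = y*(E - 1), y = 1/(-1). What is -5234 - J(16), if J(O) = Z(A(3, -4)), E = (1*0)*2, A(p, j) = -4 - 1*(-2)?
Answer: -5235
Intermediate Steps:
y = -1 (y = 1*(-1) = -1)
A(p, j) = -2 (A(p, j) = -4 + 2 = -2)
E = 0 (E = 0*2 = 0)
Y = 1 (Y = -(0 - 1) = -1*(-1) = 1)
Z(u) = 1
J(O) = 1
-5234 - J(16) = -5234 - 1*1 = -5234 - 1 = -5235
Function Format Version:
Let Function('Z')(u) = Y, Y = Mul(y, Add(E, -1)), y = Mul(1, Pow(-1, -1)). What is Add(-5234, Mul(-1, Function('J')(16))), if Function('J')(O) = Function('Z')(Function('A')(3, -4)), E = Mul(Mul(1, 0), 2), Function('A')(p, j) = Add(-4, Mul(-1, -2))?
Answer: -5235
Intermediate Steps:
y = -1 (y = Mul(1, -1) = -1)
Function('A')(p, j) = -2 (Function('A')(p, j) = Add(-4, 2) = -2)
E = 0 (E = Mul(0, 2) = 0)
Y = 1 (Y = Mul(-1, Add(0, -1)) = Mul(-1, -1) = 1)
Function('Z')(u) = 1
Function('J')(O) = 1
Add(-5234, Mul(-1, Function('J')(16))) = Add(-5234, Mul(-1, 1)) = Add(-5234, -1) = -5235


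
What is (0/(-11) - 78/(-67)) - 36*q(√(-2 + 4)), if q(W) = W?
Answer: 78/67 - 36*√2 ≈ -49.747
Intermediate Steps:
(0/(-11) - 78/(-67)) - 36*q(√(-2 + 4)) = (0/(-11) - 78/(-67)) - 36*√(-2 + 4) = (0*(-1/11) - 78*(-1/67)) - 36*√2 = (0 + 78/67) - 36*√2 = 78/67 - 36*√2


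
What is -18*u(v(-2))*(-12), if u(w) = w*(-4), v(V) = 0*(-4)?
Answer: 0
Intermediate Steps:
v(V) = 0
u(w) = -4*w
-18*u(v(-2))*(-12) = -(-72)*0*(-12) = -18*0*(-12) = 0*(-12) = 0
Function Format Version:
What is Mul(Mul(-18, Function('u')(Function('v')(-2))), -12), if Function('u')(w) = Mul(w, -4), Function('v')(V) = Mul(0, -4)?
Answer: 0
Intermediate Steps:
Function('v')(V) = 0
Function('u')(w) = Mul(-4, w)
Mul(Mul(-18, Function('u')(Function('v')(-2))), -12) = Mul(Mul(-18, Mul(-4, 0)), -12) = Mul(Mul(-18, 0), -12) = Mul(0, -12) = 0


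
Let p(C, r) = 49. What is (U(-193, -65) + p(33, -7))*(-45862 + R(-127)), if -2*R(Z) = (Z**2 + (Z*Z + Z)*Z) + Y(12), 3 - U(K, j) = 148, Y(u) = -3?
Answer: -92371392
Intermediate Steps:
U(K, j) = -145 (U(K, j) = 3 - 1*148 = 3 - 148 = -145)
R(Z) = 3/2 - Z**2/2 - Z*(Z + Z**2)/2 (R(Z) = -((Z**2 + (Z*Z + Z)*Z) - 3)/2 = -((Z**2 + (Z**2 + Z)*Z) - 3)/2 = -((Z**2 + (Z + Z**2)*Z) - 3)/2 = -((Z**2 + Z*(Z + Z**2)) - 3)/2 = -(-3 + Z**2 + Z*(Z + Z**2))/2 = 3/2 - Z**2/2 - Z*(Z + Z**2)/2)
(U(-193, -65) + p(33, -7))*(-45862 + R(-127)) = (-145 + 49)*(-45862 + (3/2 - 1*(-127)**2 - 1/2*(-127)**3)) = -96*(-45862 + (3/2 - 1*16129 - 1/2*(-2048383))) = -96*(-45862 + (3/2 - 16129 + 2048383/2)) = -96*(-45862 + 1008064) = -96*962202 = -92371392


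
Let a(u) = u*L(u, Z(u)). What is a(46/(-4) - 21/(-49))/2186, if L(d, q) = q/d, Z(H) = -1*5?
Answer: -5/2186 ≈ -0.0022873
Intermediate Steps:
Z(H) = -5
a(u) = -5 (a(u) = u*(-5/u) = -5)
a(46/(-4) - 21/(-49))/2186 = -5/2186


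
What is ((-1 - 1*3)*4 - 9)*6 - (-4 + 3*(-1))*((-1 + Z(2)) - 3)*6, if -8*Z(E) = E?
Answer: -657/2 ≈ -328.50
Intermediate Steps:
Z(E) = -E/8
((-1 - 1*3)*4 - 9)*6 - (-4 + 3*(-1))*((-1 + Z(2)) - 3)*6 = ((-1 - 1*3)*4 - 9)*6 - (-4 + 3*(-1))*((-1 - 1/8*2) - 3)*6 = ((-1 - 3)*4 - 9)*6 - (-4 - 3)*((-1 - 1/4) - 3)*6 = (-4*4 - 9)*6 - (-7*(-5/4 - 3))*6 = (-16 - 9)*6 - (-7*(-17/4))*6 = -25*6 - 119*6/4 = -150 - 1*357/2 = -150 - 357/2 = -657/2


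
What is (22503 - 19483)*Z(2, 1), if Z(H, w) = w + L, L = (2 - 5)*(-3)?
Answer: 30200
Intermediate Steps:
L = 9 (L = -3*(-3) = 9)
Z(H, w) = 9 + w (Z(H, w) = w + 9 = 9 + w)
(22503 - 19483)*Z(2, 1) = (22503 - 19483)*(9 + 1) = 3020*10 = 30200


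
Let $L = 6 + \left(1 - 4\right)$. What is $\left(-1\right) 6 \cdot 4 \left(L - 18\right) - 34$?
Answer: $326$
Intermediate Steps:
$L = 3$ ($L = 6 + \left(1 - 4\right) = 6 - 3 = 3$)
$\left(-1\right) 6 \cdot 4 \left(L - 18\right) - 34 = \left(-1\right) 6 \cdot 4 \left(3 - 18\right) - 34 = \left(-6\right) 4 \left(-15\right) - 34 = \left(-24\right) \left(-15\right) - 34 = 360 - 34 = 326$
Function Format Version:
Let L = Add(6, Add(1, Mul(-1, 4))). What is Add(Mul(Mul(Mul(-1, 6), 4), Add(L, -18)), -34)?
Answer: 326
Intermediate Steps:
L = 3 (L = Add(6, Add(1, -4)) = Add(6, -3) = 3)
Add(Mul(Mul(Mul(-1, 6), 4), Add(L, -18)), -34) = Add(Mul(Mul(Mul(-1, 6), 4), Add(3, -18)), -34) = Add(Mul(Mul(-6, 4), -15), -34) = Add(Mul(-24, -15), -34) = Add(360, -34) = 326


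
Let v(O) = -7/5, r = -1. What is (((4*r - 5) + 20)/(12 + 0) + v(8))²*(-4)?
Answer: -841/900 ≈ -0.93444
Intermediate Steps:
v(O) = -7/5 (v(O) = -7*⅕ = -7/5)
(((4*r - 5) + 20)/(12 + 0) + v(8))²*(-4) = (((4*(-1) - 5) + 20)/(12 + 0) - 7/5)²*(-4) = (((-4 - 5) + 20)/12 - 7/5)²*(-4) = ((-9 + 20)*(1/12) - 7/5)²*(-4) = (11*(1/12) - 7/5)²*(-4) = (11/12 - 7/5)²*(-4) = (-29/60)²*(-4) = (841/3600)*(-4) = -841/900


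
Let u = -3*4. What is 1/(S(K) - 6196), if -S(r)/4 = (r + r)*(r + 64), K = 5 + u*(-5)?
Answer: -1/73276 ≈ -1.3647e-5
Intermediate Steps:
u = -12
K = 65 (K = 5 - 12*(-5) = 5 + 60 = 65)
S(r) = -8*r*(64 + r) (S(r) = -4*(r + r)*(r + 64) = -4*2*r*(64 + r) = -8*r*(64 + r))
1/(S(K) - 6196) = 1/(-8*65*(64 + 65) - 6196) = 1/(-8*65*129 - 6196) = 1/(-67080 - 6196) = 1/(-73276) = -1/73276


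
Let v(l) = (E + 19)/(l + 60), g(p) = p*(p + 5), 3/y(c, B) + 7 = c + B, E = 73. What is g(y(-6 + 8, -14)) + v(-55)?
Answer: 31832/1805 ≈ 17.635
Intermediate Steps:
y(c, B) = 3/(-7 + B + c) (y(c, B) = 3/(-7 + (c + B)) = 3/(-7 + (B + c)) = 3/(-7 + B + c))
g(p) = p*(5 + p)
v(l) = 92/(60 + l) (v(l) = (73 + 19)/(l + 60) = 92/(60 + l))
g(y(-6 + 8, -14)) + v(-55) = (3/(-7 - 14 + (-6 + 8)))*(5 + 3/(-7 - 14 + (-6 + 8))) + 92/(60 - 55) = (3/(-7 - 14 + 2))*(5 + 3/(-7 - 14 + 2)) + 92/5 = (3/(-19))*(5 + 3/(-19)) + 92*(⅕) = (3*(-1/19))*(5 + 3*(-1/19)) + 92/5 = -3*(5 - 3/19)/19 + 92/5 = -3/19*92/19 + 92/5 = -276/361 + 92/5 = 31832/1805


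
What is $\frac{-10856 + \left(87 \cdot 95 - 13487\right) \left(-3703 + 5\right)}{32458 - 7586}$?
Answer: $\frac{4825025}{6218} \approx 775.98$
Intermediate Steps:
$\frac{-10856 + \left(87 \cdot 95 - 13487\right) \left(-3703 + 5\right)}{32458 - 7586} = \frac{-10856 + \left(8265 - 13487\right) \left(-3698\right)}{24872} = \left(-10856 - -19310956\right) \frac{1}{24872} = \left(-10856 + 19310956\right) \frac{1}{24872} = 19300100 \cdot \frac{1}{24872} = \frac{4825025}{6218}$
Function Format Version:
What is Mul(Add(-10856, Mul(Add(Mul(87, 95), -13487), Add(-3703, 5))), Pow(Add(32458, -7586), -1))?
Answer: Rational(4825025, 6218) ≈ 775.98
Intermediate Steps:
Mul(Add(-10856, Mul(Add(Mul(87, 95), -13487), Add(-3703, 5))), Pow(Add(32458, -7586), -1)) = Mul(Add(-10856, Mul(Add(8265, -13487), -3698)), Pow(24872, -1)) = Mul(Add(-10856, Mul(-5222, -3698)), Rational(1, 24872)) = Mul(Add(-10856, 19310956), Rational(1, 24872)) = Mul(19300100, Rational(1, 24872)) = Rational(4825025, 6218)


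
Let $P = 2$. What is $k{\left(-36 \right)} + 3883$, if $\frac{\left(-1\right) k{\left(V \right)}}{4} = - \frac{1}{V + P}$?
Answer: $\frac{66009}{17} \approx 3882.9$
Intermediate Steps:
$k{\left(V \right)} = \frac{4}{2 + V}$ ($k{\left(V \right)} = - 4 \left(- \frac{1}{V + 2}\right) = - 4 \left(- \frac{1}{2 + V}\right) = \frac{4}{2 + V}$)
$k{\left(-36 \right)} + 3883 = \frac{4}{2 - 36} + 3883 = \frac{4}{-34} + 3883 = 4 \left(- \frac{1}{34}\right) + 3883 = - \frac{2}{17} + 3883 = \frac{66009}{17}$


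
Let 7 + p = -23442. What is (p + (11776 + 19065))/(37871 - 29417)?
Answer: 1232/1409 ≈ 0.87438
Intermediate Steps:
p = -23449 (p = -7 - 23442 = -23449)
(p + (11776 + 19065))/(37871 - 29417) = (-23449 + (11776 + 19065))/(37871 - 29417) = (-23449 + 30841)/8454 = 7392*(1/8454) = 1232/1409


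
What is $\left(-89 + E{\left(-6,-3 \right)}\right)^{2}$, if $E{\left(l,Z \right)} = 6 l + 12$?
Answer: $12769$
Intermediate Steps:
$E{\left(l,Z \right)} = 12 + 6 l$
$\left(-89 + E{\left(-6,-3 \right)}\right)^{2} = \left(-89 + \left(12 + 6 \left(-6\right)\right)\right)^{2} = \left(-89 + \left(12 - 36\right)\right)^{2} = \left(-89 - 24\right)^{2} = \left(-113\right)^{2} = 12769$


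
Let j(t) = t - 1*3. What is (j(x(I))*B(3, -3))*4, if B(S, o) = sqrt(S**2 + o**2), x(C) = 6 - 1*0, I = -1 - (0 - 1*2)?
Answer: 36*sqrt(2) ≈ 50.912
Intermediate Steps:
I = 1 (I = -1 - (0 - 2) = -1 - 1*(-2) = -1 + 2 = 1)
x(C) = 6 (x(C) = 6 + 0 = 6)
j(t) = -3 + t (j(t) = t - 3 = -3 + t)
(j(x(I))*B(3, -3))*4 = ((-3 + 6)*sqrt(3**2 + (-3)**2))*4 = (3*sqrt(9 + 9))*4 = (3*sqrt(18))*4 = (3*(3*sqrt(2)))*4 = (9*sqrt(2))*4 = 36*sqrt(2)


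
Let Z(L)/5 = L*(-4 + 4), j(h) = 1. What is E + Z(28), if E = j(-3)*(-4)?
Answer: -4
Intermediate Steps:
Z(L) = 0 (Z(L) = 5*(L*(-4 + 4)) = 5*(L*0) = 5*0 = 0)
E = -4 (E = 1*(-4) = -4)
E + Z(28) = -4 + 0 = -4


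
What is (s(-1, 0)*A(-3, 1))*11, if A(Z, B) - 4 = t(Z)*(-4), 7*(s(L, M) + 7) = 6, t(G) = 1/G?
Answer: -7568/21 ≈ -360.38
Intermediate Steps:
t(G) = 1/G
s(L, M) = -43/7 (s(L, M) = -7 + (⅐)*6 = -7 + 6/7 = -43/7)
A(Z, B) = 4 - 4/Z
(s(-1, 0)*A(-3, 1))*11 = -43*(4 - 4/(-3))/7*11 = -43*(4 - 4*(-⅓))/7*11 = -43*(4 + 4/3)/7*11 = -43/7*16/3*11 = -688/21*11 = -7568/21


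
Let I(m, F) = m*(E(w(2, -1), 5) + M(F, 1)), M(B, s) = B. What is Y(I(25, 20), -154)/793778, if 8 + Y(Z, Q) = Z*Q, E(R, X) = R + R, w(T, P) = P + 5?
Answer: -53904/396889 ≈ -0.13582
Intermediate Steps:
w(T, P) = 5 + P
E(R, X) = 2*R
I(m, F) = m*(8 + F) (I(m, F) = m*(2*(5 - 1) + F) = m*(2*4 + F) = m*(8 + F))
Y(Z, Q) = -8 + Q*Z (Y(Z, Q) = -8 + Z*Q = -8 + Q*Z)
Y(I(25, 20), -154)/793778 = (-8 - 3850*(8 + 20))/793778 = (-8 - 3850*28)*(1/793778) = (-8 - 154*700)*(1/793778) = (-8 - 107800)*(1/793778) = -107808*1/793778 = -53904/396889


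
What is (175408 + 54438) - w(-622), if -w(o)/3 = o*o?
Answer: 1390498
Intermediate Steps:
w(o) = -3*o² (w(o) = -3*o*o = -3*o²)
(175408 + 54438) - w(-622) = (175408 + 54438) - (-3)*(-622)² = 229846 - (-3)*386884 = 229846 - 1*(-1160652) = 229846 + 1160652 = 1390498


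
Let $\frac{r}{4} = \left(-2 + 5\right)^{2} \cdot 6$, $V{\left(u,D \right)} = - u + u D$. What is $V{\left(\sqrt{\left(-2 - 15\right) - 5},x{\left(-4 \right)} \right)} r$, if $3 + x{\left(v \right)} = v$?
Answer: $- 1728 i \sqrt{22} \approx - 8105.0 i$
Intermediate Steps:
$x{\left(v \right)} = -3 + v$
$V{\left(u,D \right)} = - u + D u$
$r = 216$ ($r = 4 \left(-2 + 5\right)^{2} \cdot 6 = 4 \cdot 3^{2} \cdot 6 = 4 \cdot 9 \cdot 6 = 4 \cdot 54 = 216$)
$V{\left(\sqrt{\left(-2 - 15\right) - 5},x{\left(-4 \right)} \right)} r = \sqrt{\left(-2 - 15\right) - 5} \left(-1 - 7\right) 216 = \sqrt{-17 - 5} \left(-8\right) 216 = \sqrt{-22} \left(-8\right) 216 = i \sqrt{22} \left(-8\right) 216 = - 8 i \sqrt{22} \cdot 216 = - 1728 i \sqrt{22}$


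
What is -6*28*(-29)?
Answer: 4872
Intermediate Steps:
-6*28*(-29) = -168*(-29) = 4872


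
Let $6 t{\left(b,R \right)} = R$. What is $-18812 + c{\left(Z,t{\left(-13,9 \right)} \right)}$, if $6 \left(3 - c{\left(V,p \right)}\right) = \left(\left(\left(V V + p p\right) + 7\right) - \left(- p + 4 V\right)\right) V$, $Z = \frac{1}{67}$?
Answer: $- \frac{135769422367}{7218312} \approx -18809.0$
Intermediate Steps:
$t{\left(b,R \right)} = \frac{R}{6}$
$Z = \frac{1}{67} \approx 0.014925$
$c{\left(V,p \right)} = 3 - \frac{V \left(7 + p + V^{2} + p^{2} - 4 V\right)}{6}$ ($c{\left(V,p \right)} = 3 - \frac{\left(\left(\left(V V + p p\right) + 7\right) - \left(- p + 4 V\right)\right) V}{6} = 3 - \frac{\left(\left(\left(V^{2} + p^{2}\right) + 7\right) - \left(- p + 4 V\right)\right) V}{6} = 3 - \frac{\left(\left(7 + V^{2} + p^{2}\right) - \left(- p + 4 V\right)\right) V}{6} = 3 - \frac{\left(7 + p + V^{2} + p^{2} - 4 V\right) V}{6} = 3 - \frac{V \left(7 + p + V^{2} + p^{2} - 4 V\right)}{6}$)
$-18812 + c{\left(Z,t{\left(-13,9 \right)} \right)} = -18812 - \left(- \frac{1199}{402} - \frac{2}{13467} + \frac{1}{1804578} + \frac{3}{536} + \frac{1}{402} \cdot \frac{1}{6} \cdot 9\right) = -18812 - \left(- \frac{2691289}{902289} + \frac{1}{268} + \frac{3}{536}\right) = -18812 - \left(- \frac{10751689}{3609156} + \frac{3}{536}\right) = -18812 - - \frac{21462977}{7218312} = -18812 + \frac{21462977}{7218312} = - \frac{135769422367}{7218312}$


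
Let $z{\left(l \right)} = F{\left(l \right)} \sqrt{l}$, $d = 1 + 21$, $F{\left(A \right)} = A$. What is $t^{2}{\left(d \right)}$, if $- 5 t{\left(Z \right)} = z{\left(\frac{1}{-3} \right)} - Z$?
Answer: $\frac{\left(198 + i \sqrt{3}\right)^{2}}{2025} \approx 19.359 + 0.33871 i$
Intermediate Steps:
$d = 22$
$z{\left(l \right)} = l^{\frac{3}{2}}$ ($z{\left(l \right)} = l \sqrt{l} = l^{\frac{3}{2}}$)
$t{\left(Z \right)} = \frac{Z}{5} + \frac{i \sqrt{3}}{45}$ ($t{\left(Z \right)} = - \frac{\left(\frac{1}{-3}\right)^{\frac{3}{2}} - Z}{5} = - \frac{\left(- \frac{1}{3}\right)^{\frac{3}{2}} - Z}{5} = - \frac{- \frac{i \sqrt{3}}{9} - Z}{5} = - \frac{- Z - \frac{i \sqrt{3}}{9}}{5} = \frac{Z}{5} + \frac{i \sqrt{3}}{45}$)
$t^{2}{\left(d \right)} = \left(\frac{1}{5} \cdot 22 + \frac{i \sqrt{3}}{45}\right)^{2} = \left(\frac{22}{5} + \frac{i \sqrt{3}}{45}\right)^{2}$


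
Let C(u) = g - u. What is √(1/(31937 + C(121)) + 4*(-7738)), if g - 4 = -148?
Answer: 3*I*√862456486786/15836 ≈ 175.93*I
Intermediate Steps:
g = -144 (g = 4 - 148 = -144)
C(u) = -144 - u
√(1/(31937 + C(121)) + 4*(-7738)) = √(1/(31937 + (-144 - 1*121)) + 4*(-7738)) = √(1/(31937 + (-144 - 121)) - 30952) = √(1/(31937 - 265) - 30952) = √(1/31672 - 30952) = √(-980311743/31672) = 3*I*√862456486786/15836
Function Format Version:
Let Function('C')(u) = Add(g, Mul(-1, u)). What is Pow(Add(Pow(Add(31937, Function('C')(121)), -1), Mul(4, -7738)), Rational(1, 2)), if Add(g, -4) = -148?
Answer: Mul(Rational(3, 15836), I, Pow(862456486786, Rational(1, 2))) ≈ Mul(175.93, I)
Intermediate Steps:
g = -144 (g = Add(4, -148) = -144)
Function('C')(u) = Add(-144, Mul(-1, u))
Pow(Add(Pow(Add(31937, Function('C')(121)), -1), Mul(4, -7738)), Rational(1, 2)) = Pow(Add(Pow(Add(31937, Add(-144, Mul(-1, 121))), -1), Mul(4, -7738)), Rational(1, 2)) = Pow(Add(Pow(Add(31937, Add(-144, -121)), -1), -30952), Rational(1, 2)) = Pow(Add(Pow(Add(31937, -265), -1), -30952), Rational(1, 2)) = Pow(Add(Pow(31672, -1), -30952), Rational(1, 2)) = Pow(Add(Rational(1, 31672), -30952), Rational(1, 2)) = Pow(Rational(-980311743, 31672), Rational(1, 2)) = Mul(Rational(3, 15836), I, Pow(862456486786, Rational(1, 2)))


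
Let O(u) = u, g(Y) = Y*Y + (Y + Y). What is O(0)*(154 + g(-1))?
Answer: 0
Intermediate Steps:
g(Y) = Y² + 2*Y
O(0)*(154 + g(-1)) = 0*(154 - (2 - 1)) = 0*(154 - 1*1) = 0*(154 - 1) = 0*153 = 0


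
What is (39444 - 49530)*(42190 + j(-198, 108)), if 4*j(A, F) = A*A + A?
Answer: -523881969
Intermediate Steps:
j(A, F) = A/4 + A²/4 (j(A, F) = (A*A + A)/4 = (A² + A)/4 = (A + A²)/4 = A/4 + A²/4)
(39444 - 49530)*(42190 + j(-198, 108)) = (39444 - 49530)*(42190 + (¼)*(-198)*(1 - 198)) = -10086*(42190 + (¼)*(-198)*(-197)) = -10086*(42190 + 19503/2) = -10086*103883/2 = -523881969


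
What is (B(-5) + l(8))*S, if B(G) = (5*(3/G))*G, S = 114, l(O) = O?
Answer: 2622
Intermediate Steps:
B(G) = 15 (B(G) = (15/G)*G = 15)
(B(-5) + l(8))*S = (15 + 8)*114 = 23*114 = 2622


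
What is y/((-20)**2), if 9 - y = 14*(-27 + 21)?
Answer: 93/400 ≈ 0.23250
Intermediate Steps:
y = 93 (y = 9 - 14*(-27 + 21) = 9 - 14*(-6) = 9 - 1*(-84) = 9 + 84 = 93)
y/((-20)**2) = 93/((-20)**2) = 93/400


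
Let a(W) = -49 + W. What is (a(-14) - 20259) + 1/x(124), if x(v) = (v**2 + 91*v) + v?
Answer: -544304447/26784 ≈ -20322.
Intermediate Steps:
x(v) = v**2 + 92*v
(a(-14) - 20259) + 1/x(124) = ((-49 - 14) - 20259) + 1/(124*(92 + 124)) = (-63 - 20259) + 1/(124*216) = -20322 + 1/26784 = -544304447/26784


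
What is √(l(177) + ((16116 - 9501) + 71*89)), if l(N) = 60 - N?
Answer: √12817 ≈ 113.21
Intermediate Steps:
√(l(177) + ((16116 - 9501) + 71*89)) = √((60 - 1*177) + ((16116 - 9501) + 71*89)) = √((60 - 177) + (6615 + 6319)) = √(-117 + 12934) = √12817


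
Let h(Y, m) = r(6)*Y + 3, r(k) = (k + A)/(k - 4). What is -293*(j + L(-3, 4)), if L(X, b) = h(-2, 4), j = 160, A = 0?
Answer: -46001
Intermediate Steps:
r(k) = k/(-4 + k) (r(k) = (k + 0)/(k - 4) = k/(-4 + k))
h(Y, m) = 3 + 3*Y (h(Y, m) = (6/(-4 + 6))*Y + 3 = (6/2)*Y + 3 = (6*(½))*Y + 3 = 3*Y + 3 = 3 + 3*Y)
L(X, b) = -3 (L(X, b) = 3 + 3*(-2) = 3 - 6 = -3)
-293*(j + L(-3, 4)) = -293*(160 - 3) = -293*157 = -46001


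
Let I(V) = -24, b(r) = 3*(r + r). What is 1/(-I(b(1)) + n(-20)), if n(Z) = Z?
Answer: ¼ ≈ 0.25000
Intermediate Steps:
b(r) = 6*r (b(r) = 3*(2*r) = 6*r)
1/(-I(b(1)) + n(-20)) = 1/(-1*(-24) - 20) = 1/(24 - 20) = 1/4 = ¼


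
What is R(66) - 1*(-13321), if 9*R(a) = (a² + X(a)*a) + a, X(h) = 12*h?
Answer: 58861/3 ≈ 19620.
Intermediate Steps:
R(a) = a/9 + 13*a²/9 (R(a) = ((a² + (12*a)*a) + a)/9 = ((a² + 12*a²) + a)/9 = (13*a² + a)/9 = (a + 13*a²)/9 = a/9 + 13*a²/9)
R(66) - 1*(-13321) = (⅑)*66*(1 + 13*66) - 1*(-13321) = (⅑)*66*(1 + 858) + 13321 = (⅑)*66*859 + 13321 = 18898/3 + 13321 = 58861/3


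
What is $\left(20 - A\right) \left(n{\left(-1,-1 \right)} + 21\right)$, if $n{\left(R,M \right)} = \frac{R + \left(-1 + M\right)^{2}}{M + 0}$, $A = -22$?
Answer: $756$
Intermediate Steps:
$n{\left(R,M \right)} = \frac{R + \left(-1 + M\right)^{2}}{M}$
$\left(20 - A\right) \left(n{\left(-1,-1 \right)} + 21\right) = \left(20 - -22\right) \left(\frac{-1 + \left(-1 - 1\right)^{2}}{-1} + 21\right) = \left(20 + 22\right) \left(- (-1 + \left(-2\right)^{2}) + 21\right) = 42 \left(- (-1 + 4) + 21\right) = 42 \left(\left(-1\right) 3 + 21\right) = 42 \left(-3 + 21\right) = 42 \cdot 18 = 756$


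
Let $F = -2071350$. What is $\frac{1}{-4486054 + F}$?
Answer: $- \frac{1}{6557404} \approx -1.525 \cdot 10^{-7}$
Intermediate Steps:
$\frac{1}{-4486054 + F} = \frac{1}{-4486054 - 2071350} = \frac{1}{-6557404} = - \frac{1}{6557404}$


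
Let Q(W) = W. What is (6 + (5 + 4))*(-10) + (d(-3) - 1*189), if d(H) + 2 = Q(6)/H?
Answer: -343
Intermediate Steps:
d(H) = -2 + 6/H
(6 + (5 + 4))*(-10) + (d(-3) - 1*189) = (6 + (5 + 4))*(-10) + ((-2 + 6/(-3)) - 1*189) = (6 + 9)*(-10) + ((-2 + 6*(-⅓)) - 189) = 15*(-10) + ((-2 - 2) - 189) = -150 + (-4 - 189) = -150 - 193 = -343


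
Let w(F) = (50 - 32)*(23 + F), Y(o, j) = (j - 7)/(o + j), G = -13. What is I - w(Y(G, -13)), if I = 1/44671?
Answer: -248460089/580723 ≈ -427.85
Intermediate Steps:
Y(o, j) = (-7 + j)/(j + o)
I = 1/44671 ≈ 2.2386e-5
w(F) = 414 + 18*F (w(F) = 18*(23 + F) = 414 + 18*F)
I - w(Y(G, -13)) = 1/44671 - (414 + 18*((-7 - 13)/(-13 - 13))) = 1/44671 - (414 + 18*(-20/(-26))) = 1/44671 - (414 + 18*(-1/26*(-20))) = 1/44671 - (414 + 18*(10/13)) = 1/44671 - (414 + 180/13) = 1/44671 - 1*5562/13 = 1/44671 - 5562/13 = -248460089/580723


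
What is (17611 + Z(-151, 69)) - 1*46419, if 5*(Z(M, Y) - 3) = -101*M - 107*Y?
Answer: -136157/5 ≈ -27231.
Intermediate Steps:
Z(M, Y) = 3 - 107*Y/5 - 101*M/5 (Z(M, Y) = 3 + (-101*M - 107*Y)/5 = 3 + (-107*Y - 101*M)/5 = 3 + (-107*Y/5 - 101*M/5) = 3 - 107*Y/5 - 101*M/5)
(17611 + Z(-151, 69)) - 1*46419 = (17611 + (3 - 107/5*69 - 101/5*(-151))) - 1*46419 = (17611 + (3 - 7383/5 + 15251/5)) - 46419 = (17611 + 7883/5) - 46419 = 95938/5 - 46419 = -136157/5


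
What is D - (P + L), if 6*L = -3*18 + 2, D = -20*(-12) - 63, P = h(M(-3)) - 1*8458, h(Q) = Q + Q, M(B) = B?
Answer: 25949/3 ≈ 8649.7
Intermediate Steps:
h(Q) = 2*Q
P = -8464 (P = 2*(-3) - 1*8458 = -6 - 8458 = -8464)
D = 177 (D = 240 - 63 = 177)
L = -26/3 (L = (-3*18 + 2)/6 = (-54 + 2)/6 = (⅙)*(-52) = -26/3 ≈ -8.6667)
D - (P + L) = 177 - (-8464 - 26/3) = 177 - 1*(-25418/3) = 177 + 25418/3 = 25949/3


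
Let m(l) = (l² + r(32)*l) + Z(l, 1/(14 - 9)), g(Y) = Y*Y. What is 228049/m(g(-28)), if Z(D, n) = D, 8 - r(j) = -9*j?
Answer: 228049/847504 ≈ 0.26908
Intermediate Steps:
g(Y) = Y²
r(j) = 8 + 9*j (r(j) = 8 - (-9)*j = 8 + 9*j)
m(l) = l² + 297*l (m(l) = (l² + (8 + 9*32)*l) + l = (l² + (8 + 288)*l) + l = (l² + 296*l) + l = l² + 297*l)
228049/m(g(-28)) = 228049/(((-28)²*(297 + (-28)²))) = 228049/((784*(297 + 784))) = 228049/((784*1081)) = 228049/847504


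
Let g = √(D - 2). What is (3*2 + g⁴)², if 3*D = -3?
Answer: 225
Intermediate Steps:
D = -1 (D = (⅓)*(-3) = -1)
g = I*√3 (g = √(-1 - 2) = √(-3) = I*√3 ≈ 1.732*I)
(3*2 + g⁴)² = (3*2 + (I*√3)⁴)² = (6 + 9)² = 15² = 225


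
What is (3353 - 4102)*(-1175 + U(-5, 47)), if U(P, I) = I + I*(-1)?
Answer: 880075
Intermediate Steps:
U(P, I) = 0 (U(P, I) = I - I = 0)
(3353 - 4102)*(-1175 + U(-5, 47)) = (3353 - 4102)*(-1175 + 0) = -749*(-1175) = 880075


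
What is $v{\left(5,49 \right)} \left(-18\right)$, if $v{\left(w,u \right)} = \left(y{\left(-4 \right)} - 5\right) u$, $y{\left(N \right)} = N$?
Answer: $7938$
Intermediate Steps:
$v{\left(w,u \right)} = - 9 u$ ($v{\left(w,u \right)} = \left(-4 - 5\right) u = - 9 u$)
$v{\left(5,49 \right)} \left(-18\right) = \left(-9\right) 49 \left(-18\right) = \left(-441\right) \left(-18\right) = 7938$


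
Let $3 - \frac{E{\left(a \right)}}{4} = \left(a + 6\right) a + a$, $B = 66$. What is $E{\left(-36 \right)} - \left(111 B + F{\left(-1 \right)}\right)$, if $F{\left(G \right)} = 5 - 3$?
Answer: $-11492$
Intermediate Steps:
$F{\left(G \right)} = 2$ ($F{\left(G \right)} = 5 - 3 = 2$)
$E{\left(a \right)} = 12 - 4 a - 4 a \left(6 + a\right)$ ($E{\left(a \right)} = 12 - 4 \left(\left(a + 6\right) a + a\right) = 12 - 4 \left(\left(6 + a\right) a + a\right) = 12 - 4 \left(a \left(6 + a\right) + a\right) = 12 - 4 \left(a + a \left(6 + a\right)\right) = 12 - \left(4 a + 4 a \left(6 + a\right)\right) = 12 - 4 a - 4 a \left(6 + a\right)$)
$E{\left(-36 \right)} - \left(111 B + F{\left(-1 \right)}\right) = \left(12 - -1008 - 4 \left(-36\right)^{2}\right) - \left(111 \cdot 66 + 2\right) = \left(12 + 1008 - 5184\right) - \left(7326 + 2\right) = \left(12 + 1008 - 5184\right) - 7328 = -4164 - 7328 = -11492$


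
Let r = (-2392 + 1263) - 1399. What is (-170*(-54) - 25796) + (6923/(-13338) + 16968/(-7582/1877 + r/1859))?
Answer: -827539073118221/41881306662 ≈ -19759.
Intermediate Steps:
r = -2528 (r = -1129 - 1399 = -2528)
(-170*(-54) - 25796) + (6923/(-13338) + 16968/(-7582/1877 + r/1859)) = (-170*(-54) - 25796) + (6923/(-13338) + 16968/(-7582/1877 - 2528/1859)) = (9180 - 25796) + (6923*(-1/13338) + 16968/(-7582*1/1877 - 2528*1/1859)) = -16616 + (-6923/13338 + 16968/(-7582/1877 - 2528/1859)) = -16616 + (-6923/13338 + 16968/(-18839994/3489343)) = -16616 + (-6923/13338 + 16968*(-3489343/18839994)) = -16616 + (-6923/13338 - 9867862004/3139999) = -16616 - 131639281622429/41881306662 = -827539073118221/41881306662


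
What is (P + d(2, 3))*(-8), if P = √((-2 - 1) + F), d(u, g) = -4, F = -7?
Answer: 32 - 8*I*√10 ≈ 32.0 - 25.298*I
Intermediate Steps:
P = I*√10 (P = √((-2 - 1) - 7) = √(-3 - 7) = √(-10) = I*√10 ≈ 3.1623*I)
(P + d(2, 3))*(-8) = (I*√10 - 4)*(-8) = (-4 + I*√10)*(-8) = 32 - 8*I*√10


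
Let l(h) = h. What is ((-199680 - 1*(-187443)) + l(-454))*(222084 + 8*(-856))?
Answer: -2731560076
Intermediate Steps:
((-199680 - 1*(-187443)) + l(-454))*(222084 + 8*(-856)) = ((-199680 - 1*(-187443)) - 454)*(222084 + 8*(-856)) = ((-199680 + 187443) - 454)*(222084 - 6848) = (-12237 - 454)*215236 = -12691*215236 = -2731560076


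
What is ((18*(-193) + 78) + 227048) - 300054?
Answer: -76402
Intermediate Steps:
((18*(-193) + 78) + 227048) - 300054 = ((-3474 + 78) + 227048) - 300054 = (-3396 + 227048) - 300054 = 223652 - 300054 = -76402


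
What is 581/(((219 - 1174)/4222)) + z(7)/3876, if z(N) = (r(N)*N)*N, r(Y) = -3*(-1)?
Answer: -3169205949/1233860 ≈ -2568.5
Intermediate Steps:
r(Y) = 3
z(N) = 3*N**2 (z(N) = (3*N)*N = 3*N**2)
581/(((219 - 1174)/4222)) + z(7)/3876 = 581/(((219 - 1174)/4222)) + (3*7**2)/3876 = 581/((-955*1/4222)) + (3*49)*(1/3876) = 581/(-955/4222) + 147*(1/3876) = 581*(-4222/955) + 49/1292 = -2452982/955 + 49/1292 = -3169205949/1233860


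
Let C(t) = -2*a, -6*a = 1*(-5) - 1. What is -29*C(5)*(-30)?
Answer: -1740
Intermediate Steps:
a = 1 (a = -(1*(-5) - 1)/6 = -(-5 - 1)/6 = -⅙*(-6) = 1)
C(t) = -2 (C(t) = -2*1 = -2)
-29*C(5)*(-30) = -29*(-2)*(-30) = 58*(-30) = -1740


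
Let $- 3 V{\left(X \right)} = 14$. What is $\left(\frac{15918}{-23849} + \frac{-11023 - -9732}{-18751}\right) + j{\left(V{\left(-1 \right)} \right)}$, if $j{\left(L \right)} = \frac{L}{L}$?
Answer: $\frac{25643320}{63884657} \approx 0.4014$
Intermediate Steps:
$V{\left(X \right)} = - \frac{14}{3}$ ($V{\left(X \right)} = \left(- \frac{1}{3}\right) 14 = - \frac{14}{3}$)
$j{\left(L \right)} = 1$
$\left(\frac{15918}{-23849} + \frac{-11023 - -9732}{-18751}\right) + j{\left(V{\left(-1 \right)} \right)} = \left(\frac{15918}{-23849} + \frac{-11023 - -9732}{-18751}\right) + 1 = \left(15918 \left(- \frac{1}{23849}\right) + \left(-11023 + 9732\right) \left(- \frac{1}{18751}\right)\right) + 1 = \left(- \frac{2274}{3407} - - \frac{1291}{18751}\right) + 1 = \left(- \frac{2274}{3407} + \frac{1291}{18751}\right) + 1 = - \frac{38241337}{63884657} + 1 = \frac{25643320}{63884657}$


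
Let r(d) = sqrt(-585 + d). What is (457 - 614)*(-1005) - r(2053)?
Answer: 157785 - 2*sqrt(367) ≈ 1.5775e+5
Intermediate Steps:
(457 - 614)*(-1005) - r(2053) = (457 - 614)*(-1005) - sqrt(-585 + 2053) = -157*(-1005) - sqrt(1468) = 157785 - 2*sqrt(367)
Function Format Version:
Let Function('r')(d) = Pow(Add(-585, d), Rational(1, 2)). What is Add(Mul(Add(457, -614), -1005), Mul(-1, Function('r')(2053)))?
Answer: Add(157785, Mul(-2, Pow(367, Rational(1, 2)))) ≈ 1.5775e+5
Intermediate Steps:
Add(Mul(Add(457, -614), -1005), Mul(-1, Function('r')(2053))) = Add(Mul(Add(457, -614), -1005), Mul(-1, Pow(Add(-585, 2053), Rational(1, 2)))) = Add(Mul(-157, -1005), Mul(-1, Pow(1468, Rational(1, 2)))) = Add(157785, Mul(-1, Mul(2, Pow(367, Rational(1, 2))))) = Add(157785, Mul(-2, Pow(367, Rational(1, 2))))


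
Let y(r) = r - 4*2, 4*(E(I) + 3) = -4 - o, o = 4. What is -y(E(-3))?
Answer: 13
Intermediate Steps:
E(I) = -5 (E(I) = -3 + (-4 - 1*4)/4 = -3 + (-4 - 4)/4 = -3 + (1/4)*(-8) = -3 - 2 = -5)
y(r) = -8 + r (y(r) = r - 8 = -8 + r)
-y(E(-3)) = -(-8 - 5) = -1*(-13) = 13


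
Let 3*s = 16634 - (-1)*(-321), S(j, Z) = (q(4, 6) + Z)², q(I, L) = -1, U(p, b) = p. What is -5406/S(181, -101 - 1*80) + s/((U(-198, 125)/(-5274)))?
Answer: 7196495569/49686 ≈ 1.4484e+5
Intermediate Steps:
S(j, Z) = (-1 + Z)²
s = 16313/3 (s = (16634 - (-1)*(-321))/3 = (16634 - 1*321)/3 = (16634 - 321)/3 = (⅓)*16313 = 16313/3 ≈ 5437.7)
-5406/S(181, -101 - 1*80) + s/((U(-198, 125)/(-5274))) = -5406/(-1 + (-101 - 1*80))² + 16313/(3*((-198/(-5274)))) = -5406/(-1 + (-101 - 80))² + 16313/(3*((-198*(-1/5274)))) = -5406/(-1 - 181)² + 16313/(3*(11/293)) = -5406/((-182)²) + (16313/3)*(293/11) = -5406/33124 + 434519/3 = -5406*1/33124 + 434519/3 = -2703/16562 + 434519/3 = 7196495569/49686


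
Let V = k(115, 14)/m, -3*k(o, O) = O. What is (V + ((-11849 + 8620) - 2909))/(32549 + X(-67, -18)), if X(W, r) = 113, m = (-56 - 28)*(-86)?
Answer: -1357375/7222968 ≈ -0.18792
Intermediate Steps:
k(o, O) = -O/3
m = 7224 (m = -84*(-86) = 7224)
V = -1/1548 (V = -⅓*14/7224 = -14/3*1/7224 = -1/1548 ≈ -0.00064600)
(V + ((-11849 + 8620) - 2909))/(32549 + X(-67, -18)) = (-1/1548 + ((-11849 + 8620) - 2909))/(32549 + 113) = (-1/1548 + (-3229 - 2909))/32662 = (-1/1548 - 6138)*(1/32662) = -9501625/1548*1/32662 = -1357375/7222968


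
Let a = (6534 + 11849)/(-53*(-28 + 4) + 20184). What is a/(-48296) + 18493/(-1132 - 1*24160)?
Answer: -4790908081501/6552139045248 ≈ -0.73120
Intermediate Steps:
a = 18383/21456 (a = 18383/(-53*(-24) + 20184) = 18383/(1272 + 20184) = 18383/21456 ≈ 0.85678)
a/(-48296) + 18493/(-1132 - 1*24160) = (18383/21456)/(-48296) + 18493/(-1132 - 1*24160) = (18383/21456)*(-1/48296) + 18493/(-1132 - 24160) = -18383/1036238976 + 18493/(-25292) = -18383/1036238976 + 18493*(-1/25292) = -18383/1036238976 - 18493/25292 = -4790908081501/6552139045248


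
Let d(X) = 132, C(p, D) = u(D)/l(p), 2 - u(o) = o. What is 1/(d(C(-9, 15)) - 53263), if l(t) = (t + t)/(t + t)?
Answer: -1/53131 ≈ -1.8821e-5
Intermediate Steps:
l(t) = 1 (l(t) = (2*t)/((2*t)) = (2*t)*(1/(2*t)) = 1)
u(o) = 2 - o
C(p, D) = 2 - D (C(p, D) = (2 - D)/1 = (2 - D)*1 = 2 - D)
1/(d(C(-9, 15)) - 53263) = 1/(132 - 53263) = 1/(-53131) = -1/53131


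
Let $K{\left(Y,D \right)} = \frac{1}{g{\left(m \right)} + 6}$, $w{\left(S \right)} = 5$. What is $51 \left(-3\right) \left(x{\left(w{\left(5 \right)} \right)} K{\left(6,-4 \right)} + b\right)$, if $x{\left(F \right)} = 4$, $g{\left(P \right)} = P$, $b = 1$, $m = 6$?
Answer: $-204$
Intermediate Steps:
$K{\left(Y,D \right)} = \frac{1}{12}$ ($K{\left(Y,D \right)} = \frac{1}{6 + 6} = \frac{1}{12}$)
$51 \left(-3\right) \left(x{\left(w{\left(5 \right)} \right)} K{\left(6,-4 \right)} + b\right) = 51 \left(-3\right) \left(4 \cdot \frac{1}{12} + 1\right) = - 153 \left(\frac{1}{3} + 1\right) = \left(-153\right) \frac{4}{3} = -204$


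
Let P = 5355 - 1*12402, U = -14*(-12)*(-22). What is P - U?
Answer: -3351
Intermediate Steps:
U = -3696 (U = 168*(-22) = -3696)
P = -7047 (P = 5355 - 12402 = -7047)
P - U = -7047 - 1*(-3696) = -7047 + 3696 = -3351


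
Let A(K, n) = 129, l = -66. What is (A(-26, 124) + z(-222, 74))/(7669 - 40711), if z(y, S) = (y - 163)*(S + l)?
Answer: 2951/33042 ≈ 0.089311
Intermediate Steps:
z(y, S) = (-163 + y)*(-66 + S) (z(y, S) = (y - 163)*(S - 66) = (-163 + y)*(-66 + S))
(A(-26, 124) + z(-222, 74))/(7669 - 40711) = (129 + (10758 - 163*74 - 66*(-222) + 74*(-222)))/(7669 - 40711) = (129 + (10758 - 12062 + 14652 - 16428))/(-33042) = (129 - 3080)*(-1/33042) = -2951*(-1/33042) = 2951/33042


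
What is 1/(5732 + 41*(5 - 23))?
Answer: 1/4994 ≈ 0.00020024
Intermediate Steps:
1/(5732 + 41*(5 - 23)) = 1/(5732 + 41*(-18)) = 1/(5732 - 738) = 1/4994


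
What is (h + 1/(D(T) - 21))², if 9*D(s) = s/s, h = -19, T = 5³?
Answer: 12823561/35344 ≈ 362.82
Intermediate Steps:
T = 125
D(s) = ⅑ (D(s) = (s/s)/9 = (⅑)*1 = ⅑)
(h + 1/(D(T) - 21))² = (-19 + 1/(⅑ - 21))² = (-19 + 1/(-188/9))² = (-19 - 9/188)² = (-3581/188)² = 12823561/35344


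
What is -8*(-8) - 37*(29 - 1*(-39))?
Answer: -2452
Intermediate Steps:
-8*(-8) - 37*(29 - 1*(-39)) = 64 - 37*(29 + 39) = 64 - 37*68 = 64 - 2516 = -2452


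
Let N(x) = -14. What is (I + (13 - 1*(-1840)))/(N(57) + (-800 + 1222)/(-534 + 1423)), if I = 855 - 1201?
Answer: -1339723/12024 ≈ -111.42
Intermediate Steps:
I = -346
(I + (13 - 1*(-1840)))/(N(57) + (-800 + 1222)/(-534 + 1423)) = (-346 + (13 - 1*(-1840)))/(-14 + (-800 + 1222)/(-534 + 1423)) = (-346 + (13 + 1840))/(-14 + 422/889) = (-346 + 1853)/(-14 + 422*(1/889)) = 1507/(-14 + 422/889) = 1507/(-12024/889) = 1507*(-889/12024) = -1339723/12024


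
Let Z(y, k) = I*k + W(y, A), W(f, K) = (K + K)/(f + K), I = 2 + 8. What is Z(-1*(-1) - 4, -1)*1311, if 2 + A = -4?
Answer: -11362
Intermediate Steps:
I = 10
A = -6 (A = -2 - 4 = -6)
W(f, K) = 2*K/(K + f) (W(f, K) = (2*K)/(K + f) = 2*K/(K + f))
Z(y, k) = -12/(-6 + y) + 10*k (Z(y, k) = 10*k + 2*(-6)/(-6 + y) = 10*k - 12/(-6 + y) = -12/(-6 + y) + 10*k)
Z(-1*(-1) - 4, -1)*1311 = (2*(-6 + 5*(-1)*(-6 + (-1*(-1) - 4)))/(-6 + (-1*(-1) - 4)))*1311 = (2*(-6 + 5*(-1)*(-6 + (1 - 4)))/(-6 + (1 - 4)))*1311 = (2*(-6 + 5*(-1)*(-6 - 3))/(-6 - 3))*1311 = (2*(-6 + 5*(-1)*(-9))/(-9))*1311 = (2*(-⅑)*(-6 + 45))*1311 = (2*(-⅑)*39)*1311 = -26/3*1311 = -11362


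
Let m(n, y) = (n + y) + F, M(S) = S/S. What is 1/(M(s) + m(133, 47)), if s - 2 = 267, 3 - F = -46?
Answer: 1/230 ≈ 0.0043478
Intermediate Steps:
F = 49 (F = 3 - 1*(-46) = 3 + 46 = 49)
s = 269 (s = 2 + 267 = 269)
M(S) = 1
m(n, y) = 49 + n + y (m(n, y) = (n + y) + 49 = 49 + n + y)
1/(M(s) + m(133, 47)) = 1/(1 + (49 + 133 + 47)) = 1/(1 + 229) = 1/230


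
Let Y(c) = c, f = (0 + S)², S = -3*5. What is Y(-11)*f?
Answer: -2475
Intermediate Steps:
S = -15
f = 225 (f = (0 - 15)² = (-15)² = 225)
Y(-11)*f = -11*225 = -2475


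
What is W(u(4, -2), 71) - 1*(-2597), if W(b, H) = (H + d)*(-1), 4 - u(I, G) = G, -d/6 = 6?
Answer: 2562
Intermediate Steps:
d = -36 (d = -6*6 = -36)
u(I, G) = 4 - G
W(b, H) = 36 - H (W(b, H) = (H - 36)*(-1) = (-36 + H)*(-1) = 36 - H)
W(u(4, -2), 71) - 1*(-2597) = (36 - 1*71) - 1*(-2597) = (36 - 71) + 2597 = -35 + 2597 = 2562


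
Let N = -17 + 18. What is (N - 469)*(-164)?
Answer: 76752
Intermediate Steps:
N = 1
(N - 469)*(-164) = (1 - 469)*(-164) = -468*(-164) = 76752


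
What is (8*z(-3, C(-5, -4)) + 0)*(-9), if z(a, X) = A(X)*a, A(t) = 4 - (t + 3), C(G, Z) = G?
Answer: 1296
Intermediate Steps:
A(t) = 1 - t (A(t) = 4 - (3 + t) = 4 + (-3 - t) = 1 - t)
z(a, X) = a*(1 - X) (z(a, X) = (1 - X)*a = a*(1 - X))
(8*z(-3, C(-5, -4)) + 0)*(-9) = (8*(-3*(1 - 1*(-5))) + 0)*(-9) = (8*(-3*(1 + 5)) + 0)*(-9) = (8*(-3*6) + 0)*(-9) = (8*(-18) + 0)*(-9) = (-144 + 0)*(-9) = -144*(-9) = 1296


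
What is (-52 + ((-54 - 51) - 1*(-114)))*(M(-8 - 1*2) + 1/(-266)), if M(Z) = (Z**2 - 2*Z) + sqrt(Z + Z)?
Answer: -1372517/266 - 86*I*sqrt(5) ≈ -5159.8 - 192.3*I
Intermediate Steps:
M(Z) = Z**2 - 2*Z + sqrt(2)*sqrt(Z) (M(Z) = (Z**2 - 2*Z) + sqrt(2*Z) = (Z**2 - 2*Z) + sqrt(2)*sqrt(Z) = Z**2 - 2*Z + sqrt(2)*sqrt(Z))
(-52 + ((-54 - 51) - 1*(-114)))*(M(-8 - 1*2) + 1/(-266)) = (-52 + ((-54 - 51) - 1*(-114)))*(((-8 - 1*2)**2 - 2*(-8 - 1*2) + sqrt(2)*sqrt(-8 - 1*2)) + 1/(-266)) = (-52 + (-105 + 114))*(((-8 - 2)**2 - 2*(-8 - 2) + sqrt(2)*sqrt(-8 - 2)) - 1/266) = (-52 + 9)*(((-10)**2 - 2*(-10) + sqrt(2)*sqrt(-10)) - 1/266) = -43*((100 + 20 + sqrt(2)*(I*sqrt(10))) - 1/266) = -43*((100 + 20 + 2*I*sqrt(5)) - 1/266) = -43*((120 + 2*I*sqrt(5)) - 1/266) = -43*(31919/266 + 2*I*sqrt(5)) = -1372517/266 - 86*I*sqrt(5)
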